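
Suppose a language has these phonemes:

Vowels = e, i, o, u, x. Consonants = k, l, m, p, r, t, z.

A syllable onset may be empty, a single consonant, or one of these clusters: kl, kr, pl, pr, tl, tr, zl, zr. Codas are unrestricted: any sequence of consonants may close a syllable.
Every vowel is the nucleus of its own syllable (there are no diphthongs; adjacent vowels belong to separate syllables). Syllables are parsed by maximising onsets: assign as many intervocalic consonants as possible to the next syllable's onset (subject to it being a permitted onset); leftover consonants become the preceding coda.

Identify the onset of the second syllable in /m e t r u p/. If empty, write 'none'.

tr

The vowels are e, u — 2 nuclei, so 2 syllables.
/e…u/ gap (V1→V2): /tr/ is a licit onset in full, so it all attaches to the next syllable.
Syllabification: me.trup.
Syllable 2 is /trup/: onset /tr/, nucleus /u/, coda /p/.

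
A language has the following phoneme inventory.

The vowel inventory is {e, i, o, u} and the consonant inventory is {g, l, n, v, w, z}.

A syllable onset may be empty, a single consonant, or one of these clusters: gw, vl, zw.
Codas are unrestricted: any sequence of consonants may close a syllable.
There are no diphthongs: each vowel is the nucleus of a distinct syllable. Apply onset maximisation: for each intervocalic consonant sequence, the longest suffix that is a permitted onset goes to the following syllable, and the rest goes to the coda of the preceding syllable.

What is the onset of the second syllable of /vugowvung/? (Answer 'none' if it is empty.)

Vowels present: u, o, u; each is a nucleus, giving 3 syllables.
V1 /u/ – V2 /o/: /g/ is a single consonant, so it becomes the next onset.
V2 /o/ – V3 /u/: cluster /wv/ — the longest permitted-onset suffix is /v/; onset = /v/, preceding coda = /w/.
So the parse is vu.gow.vung.
Syllable 2 is /gow/: onset /g/, nucleus /o/, coda /w/.

g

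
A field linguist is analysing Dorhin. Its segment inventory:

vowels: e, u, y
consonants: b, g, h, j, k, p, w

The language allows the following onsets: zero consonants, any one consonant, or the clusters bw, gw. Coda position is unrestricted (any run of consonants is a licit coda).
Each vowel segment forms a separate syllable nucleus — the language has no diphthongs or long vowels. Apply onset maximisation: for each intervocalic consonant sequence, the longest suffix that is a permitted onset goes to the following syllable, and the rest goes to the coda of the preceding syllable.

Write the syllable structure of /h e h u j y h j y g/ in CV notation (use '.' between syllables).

Nuclei (vowels): e, u, y, y → 4 syllables.
Between /e/ (V1) and /u/ (V2): /h/ is a single consonant, so it becomes the next onset.
Between /u/ (V2) and /y/ (V3): /j/ → onset of the next syllable (single consonants are always licit onsets).
Between /y/ (V3) and /y/ (V4): /hj/ splits as /h/ + /j/ (/j/ is the longest suffix that is a licit onset).
Putting it together: he.hu.jyh.jyg.
Mapping each syllable to C/V: /he/ → CV, /hu/ → CV, /jyh/ → CVC, /jyg/ → CVC.

CV.CV.CVC.CVC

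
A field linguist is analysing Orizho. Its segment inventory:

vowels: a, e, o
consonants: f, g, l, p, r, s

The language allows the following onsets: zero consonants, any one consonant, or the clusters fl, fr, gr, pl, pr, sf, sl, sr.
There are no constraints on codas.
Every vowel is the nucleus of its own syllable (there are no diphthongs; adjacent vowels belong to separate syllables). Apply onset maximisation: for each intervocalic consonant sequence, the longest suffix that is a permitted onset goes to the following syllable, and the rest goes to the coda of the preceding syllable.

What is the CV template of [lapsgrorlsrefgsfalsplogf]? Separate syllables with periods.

The vowels are a, o, e, a, o — 5 nuclei, so 5 syllables.
Between /a/ (V1) and /o/ (V2): /psgr/; trying suffixes from longest down, /gr/ is the first permitted one, so coda /ps/ | onset /gr/.
Between /o/ (V2) and /e/ (V3): cluster /rlsr/ — the longest permitted-onset suffix is /sr/; onset = /sr/, preceding coda = /rl/.
Between /e/ (V3) and /a/ (V4): /fgsf/; trying suffixes from longest down, /sf/ is the first permitted one, so coda /fg/ | onset /sf/.
Between /a/ (V4) and /o/ (V5): /lspl/; trying suffixes from longest down, /pl/ is the first permitted one, so coda /ls/ | onset /pl/.
So the parse is laps.grorl.srefg.sfals.plogf.
Mapping each syllable to C/V: /laps/ → CVCC, /grorl/ → CCVCC, /srefg/ → CCVCC, /sfals/ → CCVCC, /plogf/ → CCVCC.

CVCC.CCVCC.CCVCC.CCVCC.CCVCC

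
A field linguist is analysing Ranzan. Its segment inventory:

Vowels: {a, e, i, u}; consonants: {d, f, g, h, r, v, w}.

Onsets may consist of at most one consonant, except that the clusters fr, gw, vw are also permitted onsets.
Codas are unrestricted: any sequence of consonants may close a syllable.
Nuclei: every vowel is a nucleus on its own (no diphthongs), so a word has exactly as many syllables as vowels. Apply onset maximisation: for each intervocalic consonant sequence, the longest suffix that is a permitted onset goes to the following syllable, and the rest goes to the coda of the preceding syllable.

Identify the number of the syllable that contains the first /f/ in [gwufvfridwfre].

1

Vowels present: u, i, e; each is a nucleus, giving 3 syllables.
σ1/σ2 boundary: /fvfr/; trying suffixes from longest down, /fr/ is the first permitted one, so coda /fv/ | onset /fr/.
σ2/σ3 boundary: /dwfr/ — longest licit onset from the right is /fr/, leaving /dw/ as coda.
Result: gwufv.fridw.fre.
The first /f/ is in the coda of syllable 1 (/gwufv/).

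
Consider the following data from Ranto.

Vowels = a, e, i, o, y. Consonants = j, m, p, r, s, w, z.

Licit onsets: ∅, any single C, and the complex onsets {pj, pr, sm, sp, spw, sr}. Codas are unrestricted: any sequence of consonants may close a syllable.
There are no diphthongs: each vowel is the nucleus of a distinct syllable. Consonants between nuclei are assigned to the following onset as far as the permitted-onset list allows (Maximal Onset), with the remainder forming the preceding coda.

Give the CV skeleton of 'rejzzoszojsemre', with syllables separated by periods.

Vowels present: e, o, o, e, e; each is a nucleus, giving 5 syllables.
σ1/σ2 boundary: cluster /jzz/ — the longest permitted-onset suffix is /z/; onset = /z/, preceding coda = /jz/.
σ2/σ3 boundary: cluster /sz/ — the longest permitted-onset suffix is /z/; onset = /z/, preceding coda = /s/.
σ3/σ4 boundary: /js/ — longest licit onset from the right is /s/, leaving /j/ as coda.
σ4/σ5 boundary: /mr/ splits as /m/ + /r/ (/r/ is the longest suffix that is a licit onset).
Result: rejz.zos.zoj.sem.re.
Mapping each syllable to C/V: /rejz/ → CVCC, /zos/ → CVC, /zoj/ → CVC, /sem/ → CVC, /re/ → CV.

CVCC.CVC.CVC.CVC.CV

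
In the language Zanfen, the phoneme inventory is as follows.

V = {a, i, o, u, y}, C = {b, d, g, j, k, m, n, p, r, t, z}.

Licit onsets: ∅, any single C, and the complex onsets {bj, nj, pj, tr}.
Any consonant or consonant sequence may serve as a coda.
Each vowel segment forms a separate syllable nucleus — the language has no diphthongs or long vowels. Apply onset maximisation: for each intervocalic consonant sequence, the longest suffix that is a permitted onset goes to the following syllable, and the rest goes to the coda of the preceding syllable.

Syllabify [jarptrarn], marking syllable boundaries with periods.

The vowels are a, a — 2 nuclei, so 2 syllables.
/a…a/ gap (V1→V2): /rptr/; trying suffixes from longest down, /tr/ is the first permitted one, so coda /rp/ | onset /tr/.

jarp.trarn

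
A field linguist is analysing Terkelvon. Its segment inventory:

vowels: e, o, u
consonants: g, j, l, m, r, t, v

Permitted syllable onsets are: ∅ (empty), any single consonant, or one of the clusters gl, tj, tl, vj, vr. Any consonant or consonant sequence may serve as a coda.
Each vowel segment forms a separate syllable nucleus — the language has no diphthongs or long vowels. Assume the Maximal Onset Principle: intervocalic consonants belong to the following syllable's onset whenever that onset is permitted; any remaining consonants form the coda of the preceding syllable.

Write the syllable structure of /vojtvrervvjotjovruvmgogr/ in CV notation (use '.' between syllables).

CVCC.CCVCC.CCV.CCV.CCVCC.CVCC

Nuclei (vowels): o, e, o, o, u, o → 6 syllables.
V1 /o/ – V2 /e/: /jtvr/; trying suffixes from longest down, /vr/ is the first permitted one, so coda /jt/ | onset /vr/.
V2 /e/ – V3 /o/: /rvvj/ splits as /rv/ + /vj/ (/vj/ is the longest suffix that is a licit onset).
V3 /o/ – V4 /o/: /tj/ is a licit onset in full, so it all attaches to the next syllable.
V4 /o/ – V5 /u/: cluster /vr/ — /vr/ is itself a permitted onset, so the whole cluster goes right; preceding coda = ∅.
V5 /u/ – V6 /o/: /vmg/ — longest licit onset from the right is /g/, leaving /vm/ as coda.
Putting it together: vojt.vrerv.vjo.tjo.vruvm.gogr.
Mapping each syllable to C/V: /vojt/ → CVCC, /vrerv/ → CCVCC, /vjo/ → CCV, /tjo/ → CCV, /vruvm/ → CCVCC, /gogr/ → CVCC.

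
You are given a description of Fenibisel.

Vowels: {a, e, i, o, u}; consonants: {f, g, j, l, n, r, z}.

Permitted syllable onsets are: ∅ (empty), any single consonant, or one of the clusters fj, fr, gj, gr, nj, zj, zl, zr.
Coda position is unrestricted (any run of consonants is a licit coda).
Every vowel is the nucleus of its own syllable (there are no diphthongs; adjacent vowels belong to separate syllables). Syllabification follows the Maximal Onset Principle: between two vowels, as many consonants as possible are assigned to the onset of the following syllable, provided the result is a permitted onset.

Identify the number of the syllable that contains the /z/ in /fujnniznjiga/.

Nuclei (vowels): u, i, i, a → 4 syllables.
V1 /u/ – V2 /i/: /jnn/ splits as /jn/ + /n/ (/n/ is the longest suffix that is a licit onset).
V2 /i/ – V3 /i/: /znj/ splits as /z/ + /nj/ (/nj/ is the longest suffix that is a licit onset).
V3 /i/ – V4 /a/: /g/ → onset of the next syllable (single consonants are always licit onsets).
Putting it together: fujn.niz.nji.ga.
The /z/ is in the coda of syllable 2 (/niz/).

2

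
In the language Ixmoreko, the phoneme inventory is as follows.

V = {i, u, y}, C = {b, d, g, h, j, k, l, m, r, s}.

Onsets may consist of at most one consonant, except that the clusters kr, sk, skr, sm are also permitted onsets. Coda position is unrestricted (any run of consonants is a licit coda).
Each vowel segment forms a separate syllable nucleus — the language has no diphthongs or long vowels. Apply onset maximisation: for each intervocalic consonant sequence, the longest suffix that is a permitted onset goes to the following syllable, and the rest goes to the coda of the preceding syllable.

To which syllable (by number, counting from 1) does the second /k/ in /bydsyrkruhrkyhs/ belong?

4

Nuclei (vowels): y, y, u, y → 4 syllables.
Between /y/ (V1) and /y/ (V2): /ds/ splits as /d/ + /s/ (/s/ is the longest suffix that is a licit onset).
Between /y/ (V2) and /u/ (V3): cluster /rkr/ — the longest permitted-onset suffix is /kr/; onset = /kr/, preceding coda = /r/.
Between /u/ (V3) and /y/ (V4): /hrk/ — longest licit onset from the right is /k/, leaving /hr/ as coda.
So the parse is byd.syr.kruhr.kyhs.
The second /k/ is in the onset of syllable 4 (/kyhs/).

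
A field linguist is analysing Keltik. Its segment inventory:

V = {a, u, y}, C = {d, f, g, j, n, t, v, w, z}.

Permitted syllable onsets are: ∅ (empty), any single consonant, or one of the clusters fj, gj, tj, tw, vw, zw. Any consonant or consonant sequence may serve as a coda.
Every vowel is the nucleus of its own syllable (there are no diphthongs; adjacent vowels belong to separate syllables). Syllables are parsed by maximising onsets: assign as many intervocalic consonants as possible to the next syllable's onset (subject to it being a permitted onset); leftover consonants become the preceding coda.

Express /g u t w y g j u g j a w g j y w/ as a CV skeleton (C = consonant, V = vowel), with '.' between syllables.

Nuclei (vowels): u, y, u, a, y → 5 syllables.
Between /u/ (V1) and /y/ (V2): cluster /tw/ — /tw/ is itself a permitted onset, so the whole cluster goes right; preceding coda = ∅.
Between /y/ (V2) and /u/ (V3): /gj/ is a licit onset in full, so it all attaches to the next syllable.
Between /u/ (V3) and /a/ (V4): /gj/ is a licit onset in full, so it all attaches to the next syllable.
Between /a/ (V4) and /y/ (V5): /wgj/; trying suffixes from longest down, /gj/ is the first permitted one, so coda /w/ | onset /gj/.
Putting it together: gu.twy.gju.gjaw.gjyw.
Mapping each syllable to C/V: /gu/ → CV, /twy/ → CCV, /gju/ → CCV, /gjaw/ → CCVC, /gjyw/ → CCVC.

CV.CCV.CCV.CCVC.CCVC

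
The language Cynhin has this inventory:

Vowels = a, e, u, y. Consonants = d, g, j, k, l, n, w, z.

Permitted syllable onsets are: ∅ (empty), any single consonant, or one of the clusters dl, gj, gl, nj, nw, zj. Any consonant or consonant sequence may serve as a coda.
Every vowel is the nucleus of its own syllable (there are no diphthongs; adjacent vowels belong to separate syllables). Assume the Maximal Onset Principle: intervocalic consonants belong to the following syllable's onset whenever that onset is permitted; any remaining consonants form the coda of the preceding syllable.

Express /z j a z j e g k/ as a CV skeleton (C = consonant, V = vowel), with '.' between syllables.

CCV.CCVCC

Nuclei (vowels): a, e → 2 syllables.
V1 /a/ – V2 /e/: /zj/ is a licit onset in full, so it all attaches to the next syllable.
So the parse is zja.zjegk.
Mapping each syllable to C/V: /zja/ → CCV, /zjegk/ → CCVCC.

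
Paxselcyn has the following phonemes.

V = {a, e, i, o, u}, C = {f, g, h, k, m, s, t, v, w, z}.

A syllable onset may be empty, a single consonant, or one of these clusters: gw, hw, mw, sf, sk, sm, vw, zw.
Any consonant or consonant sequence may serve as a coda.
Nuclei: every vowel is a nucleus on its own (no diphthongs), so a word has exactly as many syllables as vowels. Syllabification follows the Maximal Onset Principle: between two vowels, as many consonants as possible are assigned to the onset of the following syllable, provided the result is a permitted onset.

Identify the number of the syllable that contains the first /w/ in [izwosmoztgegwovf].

The vowels are i, o, o, e, o — 5 nuclei, so 5 syllables.
/i…o/ gap (V1→V2): /zw/ is a licit onset in full, so it all attaches to the next syllable.
/o…o/ gap (V2→V3): /sm/ is a licit onset in full, so it all attaches to the next syllable.
/o…e/ gap (V3→V4): /ztg/ splits as /zt/ + /g/ (/g/ is the longest suffix that is a licit onset).
/e…o/ gap (V4→V5): cluster /gw/ — /gw/ is itself a permitted onset, so the whole cluster goes right; preceding coda = ∅.
Result: i.zwo.smozt.ge.gwovf.
The first /w/ is in the onset of syllable 2 (/zwo/).

2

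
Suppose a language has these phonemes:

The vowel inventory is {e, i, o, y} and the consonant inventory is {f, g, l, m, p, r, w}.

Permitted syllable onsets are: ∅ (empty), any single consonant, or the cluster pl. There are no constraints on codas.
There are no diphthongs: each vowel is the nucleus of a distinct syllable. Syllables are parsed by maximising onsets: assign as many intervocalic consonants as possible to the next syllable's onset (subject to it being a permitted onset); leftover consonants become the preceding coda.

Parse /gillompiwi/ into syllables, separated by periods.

Nuclei (vowels): i, o, i, i → 4 syllables.
/i…o/ gap (V1→V2): cluster /ll/ — the longest permitted-onset suffix is /l/; onset = /l/, preceding coda = /l/.
/o…i/ gap (V2→V3): cluster /mp/ — the longest permitted-onset suffix is /p/; onset = /p/, preceding coda = /m/.
/i…i/ gap (V3→V4): /w/ → onset of the next syllable (single consonants are always licit onsets).

gil.lom.pi.wi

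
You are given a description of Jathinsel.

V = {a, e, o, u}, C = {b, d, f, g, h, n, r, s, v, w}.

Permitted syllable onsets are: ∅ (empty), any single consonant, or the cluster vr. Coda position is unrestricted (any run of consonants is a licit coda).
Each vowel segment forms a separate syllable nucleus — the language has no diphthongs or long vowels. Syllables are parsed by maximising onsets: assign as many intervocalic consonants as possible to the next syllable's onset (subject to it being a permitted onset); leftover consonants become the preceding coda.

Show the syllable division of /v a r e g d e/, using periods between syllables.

The vowels are a, e, e — 3 nuclei, so 3 syllables.
σ1/σ2 boundary: just /r/ — single C goes to the following onset.
σ2/σ3 boundary: /gd/; trying suffixes from longest down, /d/ is the first permitted one, so coda /g/ | onset /d/.

va.reg.de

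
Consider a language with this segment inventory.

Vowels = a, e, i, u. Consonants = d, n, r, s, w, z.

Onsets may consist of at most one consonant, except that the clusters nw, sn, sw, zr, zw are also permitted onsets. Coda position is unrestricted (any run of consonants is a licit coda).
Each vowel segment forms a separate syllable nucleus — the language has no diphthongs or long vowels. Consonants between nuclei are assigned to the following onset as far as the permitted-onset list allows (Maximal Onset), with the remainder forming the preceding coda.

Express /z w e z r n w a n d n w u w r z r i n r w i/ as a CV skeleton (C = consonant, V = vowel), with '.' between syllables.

Nuclei (vowels): e, a, u, i, i → 5 syllables.
/e…a/ gap (V1→V2): /zrnw/; trying suffixes from longest down, /nw/ is the first permitted one, so coda /zr/ | onset /nw/.
/a…u/ gap (V2→V3): /ndnw/; trying suffixes from longest down, /nw/ is the first permitted one, so coda /nd/ | onset /nw/.
/u…i/ gap (V3→V4): cluster /wrzr/ — the longest permitted-onset suffix is /zr/; onset = /zr/, preceding coda = /wr/.
/i…i/ gap (V4→V5): cluster /nrw/ — the longest permitted-onset suffix is /w/; onset = /w/, preceding coda = /nr/.
So the parse is zwezr.nwand.nwuwr.zrinr.wi.
Mapping each syllable to C/V: /zwezr/ → CCVCC, /nwand/ → CCVCC, /nwuwr/ → CCVCC, /zrinr/ → CCVCC, /wi/ → CV.

CCVCC.CCVCC.CCVCC.CCVCC.CV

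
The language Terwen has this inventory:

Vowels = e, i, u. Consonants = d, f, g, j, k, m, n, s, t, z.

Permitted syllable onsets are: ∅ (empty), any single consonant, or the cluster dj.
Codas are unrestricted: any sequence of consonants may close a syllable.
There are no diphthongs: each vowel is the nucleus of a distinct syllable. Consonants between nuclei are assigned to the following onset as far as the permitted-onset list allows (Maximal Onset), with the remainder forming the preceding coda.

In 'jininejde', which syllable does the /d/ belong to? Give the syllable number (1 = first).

Vowels present: i, i, e, e; each is a nucleus, giving 4 syllables.
/i…i/ gap (V1→V2): /n/ is a single consonant, so it becomes the next onset.
/i…e/ gap (V2→V3): just /n/ — single C goes to the following onset.
/e…e/ gap (V3→V4): /jd/ splits as /j/ + /d/ (/d/ is the longest suffix that is a licit onset).
Putting it together: ji.ni.nej.de.
The /d/ is in the onset of syllable 4 (/de/).

4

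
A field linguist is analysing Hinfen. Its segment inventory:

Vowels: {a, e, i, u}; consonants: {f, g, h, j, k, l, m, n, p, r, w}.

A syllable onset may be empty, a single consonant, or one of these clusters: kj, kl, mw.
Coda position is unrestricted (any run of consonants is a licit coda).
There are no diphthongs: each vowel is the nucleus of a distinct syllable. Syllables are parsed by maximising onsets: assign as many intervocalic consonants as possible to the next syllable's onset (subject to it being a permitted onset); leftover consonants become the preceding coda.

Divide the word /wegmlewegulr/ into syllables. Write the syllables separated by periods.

Vowels present: e, e, e, u; each is a nucleus, giving 4 syllables.
V1 /e/ – V2 /e/: /gml/ — longest licit onset from the right is /l/, leaving /gm/ as coda.
V2 /e/ – V3 /e/: just /w/ — single C goes to the following onset.
V3 /e/ – V4 /u/: /g/ is a single consonant, so it becomes the next onset.

wegm.le.we.gulr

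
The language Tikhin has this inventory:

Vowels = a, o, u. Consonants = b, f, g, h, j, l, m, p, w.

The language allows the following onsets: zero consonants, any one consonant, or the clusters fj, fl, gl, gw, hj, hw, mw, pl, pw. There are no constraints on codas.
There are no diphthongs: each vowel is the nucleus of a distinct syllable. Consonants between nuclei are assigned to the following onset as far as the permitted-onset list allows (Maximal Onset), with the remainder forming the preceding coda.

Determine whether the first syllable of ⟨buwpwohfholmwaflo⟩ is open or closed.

Vowels present: u, o, o, a, o; each is a nucleus, giving 5 syllables.
V1 /u/ – V2 /o/: /wpw/; trying suffixes from longest down, /pw/ is the first permitted one, so coda /w/ | onset /pw/.
V2 /o/ – V3 /o/: /hfh/; trying suffixes from longest down, /h/ is the first permitted one, so coda /hf/ | onset /h/.
V3 /o/ – V4 /a/: cluster /lmw/ — the longest permitted-onset suffix is /mw/; onset = /mw/, preceding coda = /l/.
V4 /a/ – V5 /o/: /fl/ is a licit onset in full, so it all attaches to the next syllable.
Putting it together: buw.pwohf.hol.mwa.flo.
Syllable 1 is /buw/ with coda /w/, so it is closed.

closed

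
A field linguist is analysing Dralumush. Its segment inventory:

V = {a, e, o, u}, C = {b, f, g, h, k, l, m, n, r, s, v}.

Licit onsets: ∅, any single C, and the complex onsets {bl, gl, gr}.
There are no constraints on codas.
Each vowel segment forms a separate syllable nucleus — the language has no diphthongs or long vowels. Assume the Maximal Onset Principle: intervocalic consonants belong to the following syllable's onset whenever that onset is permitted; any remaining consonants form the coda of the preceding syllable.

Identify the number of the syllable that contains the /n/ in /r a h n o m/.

Nuclei (vowels): a, o → 2 syllables.
σ1/σ2 boundary: cluster /hn/ — the longest permitted-onset suffix is /n/; onset = /n/, preceding coda = /h/.
Putting it together: rah.nom.
The /n/ is in the onset of syllable 2 (/nom/).

2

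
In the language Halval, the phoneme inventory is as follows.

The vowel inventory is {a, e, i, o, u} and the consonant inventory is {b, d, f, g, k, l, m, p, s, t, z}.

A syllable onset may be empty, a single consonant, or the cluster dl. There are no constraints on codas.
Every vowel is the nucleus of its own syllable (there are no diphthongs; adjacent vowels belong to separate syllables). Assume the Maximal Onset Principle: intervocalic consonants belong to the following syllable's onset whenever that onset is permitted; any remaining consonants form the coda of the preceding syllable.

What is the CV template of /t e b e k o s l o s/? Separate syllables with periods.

CV.CV.CVC.CVC

The vowels are e, e, o, o — 4 nuclei, so 4 syllables.
Between /e/ (V1) and /e/ (V2): /b/ is a single consonant, so it becomes the next onset.
Between /e/ (V2) and /o/ (V3): /k/ → onset of the next syllable (single consonants are always licit onsets).
Between /o/ (V3) and /o/ (V4): /sl/ — longest licit onset from the right is /l/, leaving /s/ as coda.
Putting it together: te.be.kos.los.
Mapping each syllable to C/V: /te/ → CV, /be/ → CV, /kos/ → CVC, /los/ → CVC.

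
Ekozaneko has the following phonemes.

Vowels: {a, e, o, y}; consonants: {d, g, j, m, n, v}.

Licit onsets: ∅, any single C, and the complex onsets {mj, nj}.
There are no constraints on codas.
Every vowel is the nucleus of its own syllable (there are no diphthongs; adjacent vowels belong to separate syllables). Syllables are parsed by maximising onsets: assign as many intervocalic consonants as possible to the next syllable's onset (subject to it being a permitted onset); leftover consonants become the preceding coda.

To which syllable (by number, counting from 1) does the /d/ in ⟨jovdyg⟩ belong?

Vowels present: o, y; each is a nucleus, giving 2 syllables.
Between /o/ (V1) and /y/ (V2): /vd/; trying suffixes from longest down, /d/ is the first permitted one, so coda /v/ | onset /d/.
Result: jov.dyg.
The /d/ is in the onset of syllable 2 (/dyg/).

2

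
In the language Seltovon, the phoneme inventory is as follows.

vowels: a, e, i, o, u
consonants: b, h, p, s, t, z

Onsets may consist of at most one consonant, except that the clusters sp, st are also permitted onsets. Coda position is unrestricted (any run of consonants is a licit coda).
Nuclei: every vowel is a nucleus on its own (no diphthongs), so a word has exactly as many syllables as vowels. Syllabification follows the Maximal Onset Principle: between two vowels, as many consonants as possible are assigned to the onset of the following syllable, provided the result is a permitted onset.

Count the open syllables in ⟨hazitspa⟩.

Nuclei (vowels): a, i, a → 3 syllables.
V1 /a/ – V2 /i/: /z/ → onset of the next syllable (single consonants are always licit onsets).
V2 /i/ – V3 /a/: cluster /tsp/ — the longest permitted-onset suffix is /sp/; onset = /sp/, preceding coda = /t/.
So the parse is ha.zit.spa.
Classifying each syllable: /ha/ (open), /zit/ (closed), /spa/ (open).
Open syllables: 2.

2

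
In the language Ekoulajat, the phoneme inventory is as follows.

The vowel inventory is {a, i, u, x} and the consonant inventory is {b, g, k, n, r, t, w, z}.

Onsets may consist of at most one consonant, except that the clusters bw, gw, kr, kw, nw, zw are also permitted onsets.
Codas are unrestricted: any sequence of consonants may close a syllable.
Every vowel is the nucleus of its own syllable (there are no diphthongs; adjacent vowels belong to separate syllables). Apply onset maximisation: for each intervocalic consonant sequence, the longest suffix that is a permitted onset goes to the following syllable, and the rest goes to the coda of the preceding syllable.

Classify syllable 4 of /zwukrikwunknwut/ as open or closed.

Nuclei (vowels): u, i, u, u → 4 syllables.
σ1/σ2 boundary: cluster /kr/ — /kr/ is itself a permitted onset, so the whole cluster goes right; preceding coda = ∅.
σ2/σ3 boundary: cluster /kw/ — /kw/ is itself a permitted onset, so the whole cluster goes right; preceding coda = ∅.
σ3/σ4 boundary: /nknw/ — longest licit onset from the right is /nw/, leaving /nk/ as coda.
Result: zwu.kri.kwunk.nwut.
Syllable 4 is /nwut/ with coda /t/, so it is closed.

closed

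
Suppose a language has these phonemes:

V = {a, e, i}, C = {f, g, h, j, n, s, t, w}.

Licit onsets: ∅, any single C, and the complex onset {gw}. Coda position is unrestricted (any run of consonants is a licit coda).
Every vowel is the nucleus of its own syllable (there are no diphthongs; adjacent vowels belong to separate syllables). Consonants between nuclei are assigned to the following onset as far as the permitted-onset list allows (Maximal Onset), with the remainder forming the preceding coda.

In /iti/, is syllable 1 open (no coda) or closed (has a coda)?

Nuclei (vowels): i, i → 2 syllables.
Between /i/ (V1) and /i/ (V2): /t/ → onset of the next syllable (single consonants are always licit onsets).
Syllabification: i.ti.
Syllable 1 is /i/; it ends in its nucleus with no coda, so it is open.

open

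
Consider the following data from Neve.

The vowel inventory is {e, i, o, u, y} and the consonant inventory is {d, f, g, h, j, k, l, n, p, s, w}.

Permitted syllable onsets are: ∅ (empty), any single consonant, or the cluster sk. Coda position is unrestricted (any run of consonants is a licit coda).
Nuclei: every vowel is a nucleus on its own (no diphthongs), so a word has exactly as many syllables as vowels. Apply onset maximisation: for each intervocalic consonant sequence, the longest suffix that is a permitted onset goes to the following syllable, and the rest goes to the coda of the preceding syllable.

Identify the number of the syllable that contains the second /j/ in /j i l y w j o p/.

The vowels are i, y, o — 3 nuclei, so 3 syllables.
σ1/σ2 boundary: /l/ → onset of the next syllable (single consonants are always licit onsets).
σ2/σ3 boundary: cluster /wj/ — the longest permitted-onset suffix is /j/; onset = /j/, preceding coda = /w/.
So the parse is ji.lyw.jop.
The second /j/ is in the onset of syllable 3 (/jop/).

3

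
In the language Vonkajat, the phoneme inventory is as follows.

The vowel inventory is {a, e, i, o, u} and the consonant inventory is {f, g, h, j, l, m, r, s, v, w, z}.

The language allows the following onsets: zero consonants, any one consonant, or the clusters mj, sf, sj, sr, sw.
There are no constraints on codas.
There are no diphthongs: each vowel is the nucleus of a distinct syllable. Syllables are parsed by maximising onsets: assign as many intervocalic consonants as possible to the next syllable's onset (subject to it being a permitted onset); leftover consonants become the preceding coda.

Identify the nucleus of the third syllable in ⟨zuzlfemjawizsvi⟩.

a

The vowels are u, e, a, i, i — 5 nuclei, so 5 syllables.
The third nucleus (vowel 3 from the left) is /a/.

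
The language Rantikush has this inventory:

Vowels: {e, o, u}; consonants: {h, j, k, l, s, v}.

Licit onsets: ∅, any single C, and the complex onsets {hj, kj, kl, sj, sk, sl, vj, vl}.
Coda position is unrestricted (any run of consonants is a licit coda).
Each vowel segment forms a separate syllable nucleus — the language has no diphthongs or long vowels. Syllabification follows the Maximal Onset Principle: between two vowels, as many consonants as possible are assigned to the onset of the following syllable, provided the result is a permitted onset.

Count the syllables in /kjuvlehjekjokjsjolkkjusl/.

The vowels are u, e, e, o, o, u — 6 nuclei, so 6 syllables.

6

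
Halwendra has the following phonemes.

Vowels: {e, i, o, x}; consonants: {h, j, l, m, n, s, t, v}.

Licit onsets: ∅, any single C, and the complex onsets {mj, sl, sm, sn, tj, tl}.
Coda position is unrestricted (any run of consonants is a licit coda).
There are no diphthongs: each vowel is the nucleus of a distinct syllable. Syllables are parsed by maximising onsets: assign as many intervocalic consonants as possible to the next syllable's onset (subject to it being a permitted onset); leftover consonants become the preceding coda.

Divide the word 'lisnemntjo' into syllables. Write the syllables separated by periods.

The vowels are i, e, o — 3 nuclei, so 3 syllables.
σ1/σ2 boundary: /sn/ — entire cluster is a permitted onset → onset /sn/, coda ∅.
σ2/σ3 boundary: /mntj/ splits as /mn/ + /tj/ (/tj/ is the longest suffix that is a licit onset).

li.snemn.tjo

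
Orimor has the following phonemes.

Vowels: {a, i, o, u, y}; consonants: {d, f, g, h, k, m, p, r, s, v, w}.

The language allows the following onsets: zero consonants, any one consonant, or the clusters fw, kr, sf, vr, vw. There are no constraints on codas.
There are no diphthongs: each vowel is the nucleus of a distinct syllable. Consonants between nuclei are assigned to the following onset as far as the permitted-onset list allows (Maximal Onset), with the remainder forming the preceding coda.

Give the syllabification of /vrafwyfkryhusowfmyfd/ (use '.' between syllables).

vra.fwyf.kry.hu.sowf.myfd

Nuclei (vowels): a, y, y, u, o, y → 6 syllables.
V1 /a/ – V2 /y/: cluster /fw/ — /fw/ is itself a permitted onset, so the whole cluster goes right; preceding coda = ∅.
V2 /y/ – V3 /y/: cluster /fkr/ — the longest permitted-onset suffix is /kr/; onset = /kr/, preceding coda = /f/.
V3 /y/ – V4 /u/: just /h/ — single C goes to the following onset.
V4 /u/ – V5 /o/: just /s/ — single C goes to the following onset.
V5 /o/ – V6 /y/: cluster /wfm/ — the longest permitted-onset suffix is /m/; onset = /m/, preceding coda = /wf/.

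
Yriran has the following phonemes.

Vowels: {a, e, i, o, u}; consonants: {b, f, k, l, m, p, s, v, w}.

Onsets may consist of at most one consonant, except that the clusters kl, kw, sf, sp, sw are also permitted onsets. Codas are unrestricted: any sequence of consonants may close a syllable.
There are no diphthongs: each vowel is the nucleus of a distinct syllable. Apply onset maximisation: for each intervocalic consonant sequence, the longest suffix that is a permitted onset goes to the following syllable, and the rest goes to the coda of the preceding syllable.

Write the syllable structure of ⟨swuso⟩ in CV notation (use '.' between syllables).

The vowels are u, o — 2 nuclei, so 2 syllables.
Between /u/ (V1) and /o/ (V2): /s/ → onset of the next syllable (single consonants are always licit onsets).
Result: swu.so.
Mapping each syllable to C/V: /swu/ → CCV, /so/ → CV.

CCV.CV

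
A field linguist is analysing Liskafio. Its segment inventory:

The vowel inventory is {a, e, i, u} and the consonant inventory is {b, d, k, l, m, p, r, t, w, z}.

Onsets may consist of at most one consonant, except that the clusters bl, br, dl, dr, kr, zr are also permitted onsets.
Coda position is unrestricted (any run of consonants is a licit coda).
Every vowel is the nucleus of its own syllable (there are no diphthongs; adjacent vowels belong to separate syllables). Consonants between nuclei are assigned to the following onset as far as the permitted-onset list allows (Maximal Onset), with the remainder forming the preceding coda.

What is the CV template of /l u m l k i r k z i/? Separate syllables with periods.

Nuclei (vowels): u, i, i → 3 syllables.
σ1/σ2 boundary: /mlk/ — longest licit onset from the right is /k/, leaving /ml/ as coda.
σ2/σ3 boundary: /rkz/ splits as /rk/ + /z/ (/z/ is the longest suffix that is a licit onset).
So the parse is luml.kirk.zi.
Mapping each syllable to C/V: /luml/ → CVCC, /kirk/ → CVCC, /zi/ → CV.

CVCC.CVCC.CV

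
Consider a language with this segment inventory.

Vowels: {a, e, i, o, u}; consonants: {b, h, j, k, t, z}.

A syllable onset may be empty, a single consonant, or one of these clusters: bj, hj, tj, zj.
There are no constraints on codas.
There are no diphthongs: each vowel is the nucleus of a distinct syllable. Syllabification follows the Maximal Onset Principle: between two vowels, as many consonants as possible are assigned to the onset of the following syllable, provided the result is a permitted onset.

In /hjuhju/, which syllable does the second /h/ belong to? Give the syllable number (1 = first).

2

The vowels are u, u — 2 nuclei, so 2 syllables.
/u…u/ gap (V1→V2): /hj/ — entire cluster is a permitted onset → onset /hj/, coda ∅.
Syllabification: hju.hju.
The second /h/ is in the onset of syllable 2 (/hju/).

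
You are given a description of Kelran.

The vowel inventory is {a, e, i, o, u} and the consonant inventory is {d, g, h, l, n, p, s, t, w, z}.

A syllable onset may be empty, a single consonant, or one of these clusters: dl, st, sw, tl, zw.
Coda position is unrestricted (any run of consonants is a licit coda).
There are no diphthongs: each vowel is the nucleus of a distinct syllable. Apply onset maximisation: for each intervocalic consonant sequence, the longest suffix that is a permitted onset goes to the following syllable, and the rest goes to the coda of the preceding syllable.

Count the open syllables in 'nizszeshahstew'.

Vowels present: i, e, a, e; each is a nucleus, giving 4 syllables.
V1 /i/ – V2 /e/: cluster /zsz/ — the longest permitted-onset suffix is /z/; onset = /z/, preceding coda = /zs/.
V2 /e/ – V3 /a/: /sh/ — longest licit onset from the right is /h/, leaving /s/ as coda.
V3 /a/ – V4 /e/: /hst/ — longest licit onset from the right is /st/, leaving /h/ as coda.
So the parse is nizs.zes.hah.stew.
Classifying each syllable: /nizs/ (closed), /zes/ (closed), /hah/ (closed), /stew/ (closed).
Open syllables: 0.

0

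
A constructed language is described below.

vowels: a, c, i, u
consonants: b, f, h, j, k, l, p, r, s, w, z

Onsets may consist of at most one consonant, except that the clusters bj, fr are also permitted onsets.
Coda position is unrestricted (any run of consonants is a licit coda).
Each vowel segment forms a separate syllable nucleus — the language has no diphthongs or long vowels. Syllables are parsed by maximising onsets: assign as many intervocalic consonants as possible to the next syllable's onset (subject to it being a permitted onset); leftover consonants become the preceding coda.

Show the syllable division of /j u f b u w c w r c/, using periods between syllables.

juf.bu.wcw.rc

Vowels present: u, u, c, c; each is a nucleus, giving 4 syllables.
σ1/σ2 boundary: cluster /fb/ — the longest permitted-onset suffix is /b/; onset = /b/, preceding coda = /f/.
σ2/σ3 boundary: just /w/ — single C goes to the following onset.
σ3/σ4 boundary: /wr/ splits as /w/ + /r/ (/r/ is the longest suffix that is a licit onset).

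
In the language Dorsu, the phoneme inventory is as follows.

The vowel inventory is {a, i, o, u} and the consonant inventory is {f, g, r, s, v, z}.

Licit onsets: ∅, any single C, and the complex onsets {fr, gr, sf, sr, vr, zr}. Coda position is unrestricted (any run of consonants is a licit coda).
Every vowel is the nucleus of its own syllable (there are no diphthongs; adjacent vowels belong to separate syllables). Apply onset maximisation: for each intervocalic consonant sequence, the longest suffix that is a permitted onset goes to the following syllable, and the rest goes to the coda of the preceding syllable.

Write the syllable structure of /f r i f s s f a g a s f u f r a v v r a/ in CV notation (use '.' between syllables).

CCVCC.CCV.CV.CCV.CCVC.CCV

Vowels present: i, a, a, u, a, a; each is a nucleus, giving 6 syllables.
Between /i/ (V1) and /a/ (V2): /fssf/ — longest licit onset from the right is /sf/, leaving /fs/ as coda.
Between /a/ (V2) and /a/ (V3): just /g/ — single C goes to the following onset.
Between /a/ (V3) and /u/ (V4): /sf/ — entire cluster is a permitted onset → onset /sf/, coda ∅.
Between /u/ (V4) and /a/ (V5): /fr/ — entire cluster is a permitted onset → onset /fr/, coda ∅.
Between /a/ (V5) and /a/ (V6): cluster /vvr/ — the longest permitted-onset suffix is /vr/; onset = /vr/, preceding coda = /v/.
Result: frifs.sfa.ga.sfu.frav.vra.
Mapping each syllable to C/V: /frifs/ → CCVCC, /sfa/ → CCV, /ga/ → CV, /sfu/ → CCV, /frav/ → CCVC, /vra/ → CCV.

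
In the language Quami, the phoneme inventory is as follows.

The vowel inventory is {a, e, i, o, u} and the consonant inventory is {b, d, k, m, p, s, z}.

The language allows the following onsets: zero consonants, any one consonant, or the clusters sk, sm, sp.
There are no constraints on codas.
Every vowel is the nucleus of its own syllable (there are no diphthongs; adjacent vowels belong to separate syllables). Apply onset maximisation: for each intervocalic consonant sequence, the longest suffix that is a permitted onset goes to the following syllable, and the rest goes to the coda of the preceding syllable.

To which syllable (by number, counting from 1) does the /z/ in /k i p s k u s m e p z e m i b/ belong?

The vowels are i, u, e, e, i — 5 nuclei, so 5 syllables.
V1 /i/ – V2 /u/: cluster /psk/ — the longest permitted-onset suffix is /sk/; onset = /sk/, preceding coda = /p/.
V2 /u/ – V3 /e/: /sm/ — entire cluster is a permitted onset → onset /sm/, coda ∅.
V3 /e/ – V4 /e/: /pz/ — longest licit onset from the right is /z/, leaving /p/ as coda.
V4 /e/ – V5 /i/: /m/ is a single consonant, so it becomes the next onset.
Putting it together: kip.sku.smep.ze.mib.
The /z/ is in the onset of syllable 4 (/ze/).

4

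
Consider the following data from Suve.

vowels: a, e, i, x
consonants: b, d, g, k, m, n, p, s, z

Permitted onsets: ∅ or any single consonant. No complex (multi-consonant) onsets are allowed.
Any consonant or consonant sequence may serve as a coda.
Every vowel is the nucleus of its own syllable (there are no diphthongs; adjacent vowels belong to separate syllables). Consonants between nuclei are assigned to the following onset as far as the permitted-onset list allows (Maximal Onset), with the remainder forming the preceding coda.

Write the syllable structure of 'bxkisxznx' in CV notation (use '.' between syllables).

CV.CV.CVC.CV

Vowels present: x, i, x, x; each is a nucleus, giving 4 syllables.
/x…i/ gap (V1→V2): just /k/ — single C goes to the following onset.
/i…x/ gap (V2→V3): /s/ is a single consonant, so it becomes the next onset.
/x…x/ gap (V3→V4): /zn/ splits as /z/ + /n/ (/n/ is the longest suffix that is a licit onset).
So the parse is bx.ki.sxz.nx.
Mapping each syllable to C/V: /bx/ → CV, /ki/ → CV, /sxz/ → CVC, /nx/ → CV.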